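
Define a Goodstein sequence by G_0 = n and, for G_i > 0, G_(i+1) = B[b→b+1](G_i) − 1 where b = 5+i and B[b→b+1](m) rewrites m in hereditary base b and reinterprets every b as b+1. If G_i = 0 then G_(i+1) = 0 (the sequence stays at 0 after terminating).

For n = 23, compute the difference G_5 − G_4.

23 —HB5→ 4·5 + 3 —bump→ 4·6 + 3 = 27 —(−1)→ 26
26 —HB6→ 4·6 + 2 —bump→ 4·7 + 2 = 30 —(−1)→ 29
29 —HB7→ 4·7 + 1 —bump→ 4·8 + 1 = 33 —(−1)→ 32
32 —HB8→ 4·8 —bump→ 4·9 = 36 —(−1)→ 35
35 —HB9→ 3·9 + 8 —bump→ 3·10 + 8 = 38 —(−1)→ 37

2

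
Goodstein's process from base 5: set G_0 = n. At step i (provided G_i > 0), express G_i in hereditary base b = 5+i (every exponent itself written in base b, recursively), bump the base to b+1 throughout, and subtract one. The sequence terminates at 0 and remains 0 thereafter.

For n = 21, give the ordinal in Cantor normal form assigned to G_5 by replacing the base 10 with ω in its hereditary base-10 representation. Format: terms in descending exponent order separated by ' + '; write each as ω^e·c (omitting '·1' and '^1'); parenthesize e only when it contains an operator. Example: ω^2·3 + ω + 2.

ω·3 + 3

G_0 = 21. HB_5(21) = 4·5 + 1. Bump = 25. G_1 = 24.
G_1 = 24. HB_6(24) = 4·6. Bump = 28. G_2 = 27.
G_2 = 27. HB_7(27) = 3·7 + 6. Bump = 30. G_3 = 29.
G_3 = 29. HB_8(29) = 3·8 + 5. Bump = 32. G_4 = 31.
G_4 = 31. HB_9(31) = 3·9 + 4. Bump = 34. G_5 = 33.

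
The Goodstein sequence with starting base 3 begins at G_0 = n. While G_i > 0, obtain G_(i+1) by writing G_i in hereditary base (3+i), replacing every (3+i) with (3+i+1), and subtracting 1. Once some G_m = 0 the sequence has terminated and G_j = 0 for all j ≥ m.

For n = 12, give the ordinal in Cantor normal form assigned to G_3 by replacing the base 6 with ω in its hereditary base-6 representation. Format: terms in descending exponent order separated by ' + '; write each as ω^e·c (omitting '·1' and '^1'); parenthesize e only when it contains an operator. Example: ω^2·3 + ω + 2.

ω^2 + 1

[0] 12 ≡ 3^2 + 3 (base 3). Lift 4: 20. −1: 19.
[1] 19 ≡ 4^2 + 3 (base 4). Lift 5: 28. −1: 27.
[2] 27 ≡ 5^2 + 2 (base 5). Lift 6: 38. −1: 37.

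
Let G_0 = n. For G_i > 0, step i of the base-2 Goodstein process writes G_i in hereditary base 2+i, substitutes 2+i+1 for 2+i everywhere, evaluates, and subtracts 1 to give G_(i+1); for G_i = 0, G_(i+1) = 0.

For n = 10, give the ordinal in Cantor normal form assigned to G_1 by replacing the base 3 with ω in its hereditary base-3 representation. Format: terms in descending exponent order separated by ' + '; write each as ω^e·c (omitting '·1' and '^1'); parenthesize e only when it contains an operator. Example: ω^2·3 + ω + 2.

ω^(ω + 1) + 2

G_0=10  [base 2] 2^(2 + 1) + 2  →[2↦3]→  3^(3 + 1) + 3 = 84  −1 ⇒ G_1=83
G_1=83  [base 3] 3^(3 + 1) + 2  →[3↦4]→  4^(4 + 1) + 2 = 1026  −1 ⇒ G_2=1025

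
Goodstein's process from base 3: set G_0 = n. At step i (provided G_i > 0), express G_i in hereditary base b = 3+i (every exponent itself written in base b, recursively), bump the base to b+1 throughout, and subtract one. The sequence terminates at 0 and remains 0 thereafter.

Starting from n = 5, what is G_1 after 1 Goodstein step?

i=0: 5 = 3 + 2 (b=3); 3→4: 4 + 2 = 6; 6−1 = 5
i=1: 5 = 4 + 1 (b=4); 4→5: 5 + 1 = 6; 6−1 = 5

5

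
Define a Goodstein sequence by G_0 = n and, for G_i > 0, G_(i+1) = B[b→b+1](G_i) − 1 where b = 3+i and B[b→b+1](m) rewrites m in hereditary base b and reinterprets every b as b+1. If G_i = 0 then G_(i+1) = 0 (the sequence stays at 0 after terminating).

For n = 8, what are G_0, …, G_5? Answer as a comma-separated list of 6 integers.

i=0: 8 = 2·3 + 2 (b=3); 3→4: 2·4 + 2 = 10; 10−1 = 9
i=1: 9 = 2·4 + 1 (b=4); 4→5: 2·5 + 1 = 11; 11−1 = 10
i=2: 10 = 2·5 (b=5); 5→6: 2·6 = 12; 12−1 = 11
i=3: 11 = 6 + 5 (b=6); 6→7: 7 + 5 = 12; 12−1 = 11
i=4: 11 = 7 + 4 (b=7); 7→8: 8 + 4 = 12; 12−1 = 11

8, 9, 10, 11, 11, 11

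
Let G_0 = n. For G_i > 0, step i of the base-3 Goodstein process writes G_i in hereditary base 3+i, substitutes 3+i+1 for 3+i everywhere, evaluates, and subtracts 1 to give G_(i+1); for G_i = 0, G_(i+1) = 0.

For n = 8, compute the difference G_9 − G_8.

0

[0] 8 ≡ 2·3 + 2 (base 3). Lift 4: 10. −1: 9.
[1] 9 ≡ 2·4 + 1 (base 4). Lift 5: 11. −1: 10.
[2] 10 ≡ 2·5 (base 5). Lift 6: 12. −1: 11.
[3] 11 ≡ 6 + 5 (base 6). Lift 7: 12. −1: 11.
[4] 11 ≡ 7 + 4 (base 7). Lift 8: 12. −1: 11.
[5] 11 ≡ 8 + 3 (base 8). Lift 9: 12. −1: 11.
[6] 11 ≡ 9 + 2 (base 9). Lift 10: 12. −1: 11.
[7] 11 ≡ 10 + 1 (base 10). Lift 11: 12. −1: 11.
[8] 11 ≡ 11 (base 11). Lift 12: 12. −1: 11.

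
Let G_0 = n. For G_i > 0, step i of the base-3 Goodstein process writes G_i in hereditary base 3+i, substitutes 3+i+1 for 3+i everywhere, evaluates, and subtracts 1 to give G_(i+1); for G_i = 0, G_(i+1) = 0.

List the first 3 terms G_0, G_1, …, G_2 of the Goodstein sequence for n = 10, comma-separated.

10, 16, 24

i=0: 10 = 3^2 + 1 (b=3); 3→4: 4^2 + 1 = 17; 17−1 = 16
i=1: 16 = 4^2 (b=4); 4→5: 5^2 = 25; 25−1 = 24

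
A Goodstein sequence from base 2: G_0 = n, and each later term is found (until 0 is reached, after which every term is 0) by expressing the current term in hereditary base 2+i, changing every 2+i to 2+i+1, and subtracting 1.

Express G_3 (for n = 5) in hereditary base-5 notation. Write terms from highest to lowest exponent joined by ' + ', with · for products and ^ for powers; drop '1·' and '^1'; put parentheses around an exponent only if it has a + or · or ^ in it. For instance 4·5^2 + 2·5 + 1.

3·5^3 + 3·5^2 + 3·5 + 2

i=0: 5 = 2^2 + 1 (b=2); 2→3: 3^3 + 1 = 28; 28−1 = 27
i=1: 27 = 3^3 (b=3); 3→4: 4^4 = 256; 256−1 = 255
i=2: 255 = 3·4^3 + 3·4^2 + 3·4 + 3 (b=4); 4→5: 3·5^3 + 3·5^2 + 3·5 + 3 = 468; 468−1 = 467
i=3: 467 = 3·5^3 + 3·5^2 + 3·5 + 2 (b=5); 5→6: 3·6^3 + 3·6^2 + 3·6 + 2 = 776; 776−1 = 775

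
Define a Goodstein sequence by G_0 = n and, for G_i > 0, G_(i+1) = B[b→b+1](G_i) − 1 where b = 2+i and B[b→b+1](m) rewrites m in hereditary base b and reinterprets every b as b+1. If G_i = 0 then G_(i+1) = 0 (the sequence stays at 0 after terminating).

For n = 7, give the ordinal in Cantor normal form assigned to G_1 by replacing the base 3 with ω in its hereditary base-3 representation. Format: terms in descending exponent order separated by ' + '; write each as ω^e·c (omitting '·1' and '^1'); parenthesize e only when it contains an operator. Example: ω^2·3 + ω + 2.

i=0: 7 = 2^2 + 2 + 1 (b=2); 2→3: 3^3 + 3 + 1 = 31; 31−1 = 30
i=1: 30 = 3^3 + 3 (b=3); 3→4: 4^4 + 4 = 260; 260−1 = 259

ω^ω + ω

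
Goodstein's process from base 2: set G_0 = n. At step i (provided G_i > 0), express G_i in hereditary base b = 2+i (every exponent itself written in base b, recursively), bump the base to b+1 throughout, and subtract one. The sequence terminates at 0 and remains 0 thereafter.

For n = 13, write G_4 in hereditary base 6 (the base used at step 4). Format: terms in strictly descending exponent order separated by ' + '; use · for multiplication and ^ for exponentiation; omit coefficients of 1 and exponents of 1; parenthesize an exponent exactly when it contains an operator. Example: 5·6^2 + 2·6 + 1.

6^(6 + 1) + 3·6^3 + 3·6^2 + 3·6 + 1

step 0: 13 = 2^(2 + 1) + 2^2 + 1; sub 3 for 2: 3^(3 + 1) + 3^3 + 1; = 109; G_1 = 109−1 = 108
step 1: 108 = 3^(3 + 1) + 3^3; sub 4 for 3: 4^(4 + 1) + 4^4; = 1280; G_2 = 1280−1 = 1279
step 2: 1279 = 4^(4 + 1) + 3·4^3 + 3·4^2 + 3·4 + 3; sub 5 for 4: 5^(5 + 1) + 3·5^3 + 3·5^2 + 3·5 + 3; = 16093; G_3 = 16093−1 = 16092
step 3: 16092 = 5^(5 + 1) + 3·5^3 + 3·5^2 + 3·5 + 2; sub 6 for 5: 6^(6 + 1) + 3·6^3 + 3·6^2 + 3·6 + 2; = 280712; G_4 = 280712−1 = 280711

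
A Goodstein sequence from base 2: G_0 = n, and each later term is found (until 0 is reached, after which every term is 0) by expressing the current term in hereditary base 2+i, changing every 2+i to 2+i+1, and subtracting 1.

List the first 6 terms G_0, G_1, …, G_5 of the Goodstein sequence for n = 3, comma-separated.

G_0 = 3. HB_2(3) = 2 + 1. Bump = 4. G_1 = 3.
G_1 = 3. HB_3(3) = 3. Bump = 4. G_2 = 3.
G_2 = 3. HB_4(3) = 3. Bump = 3. G_3 = 2.
G_3 = 2. HB_5(2) = 2. Bump = 2. G_4 = 1.
G_4 = 1. HB_6(1) = 1. Bump = 1. G_5 = 0.

3, 3, 3, 2, 1, 0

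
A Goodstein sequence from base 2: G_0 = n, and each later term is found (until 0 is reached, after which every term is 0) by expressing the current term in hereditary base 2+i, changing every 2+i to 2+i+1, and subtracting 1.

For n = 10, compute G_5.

[0] 10 ≡ 2^(2 + 1) + 2 (base 2). Lift 3: 84. −1: 83.
[1] 83 ≡ 3^(3 + 1) + 2 (base 3). Lift 4: 1026. −1: 1025.
[2] 1025 ≡ 4^(4 + 1) + 1 (base 4). Lift 5: 15626. −1: 15625.
[3] 15625 ≡ 5^(5 + 1) (base 5). Lift 6: 279936. −1: 279935.
[4] 279935 ≡ 5·6^6 + 5·6^5 + 5·6^4 + 5·6^3 + 5·6^2 + 5·6 + 5 (base 6). Lift 7: 4215755. −1: 4215754.

4215754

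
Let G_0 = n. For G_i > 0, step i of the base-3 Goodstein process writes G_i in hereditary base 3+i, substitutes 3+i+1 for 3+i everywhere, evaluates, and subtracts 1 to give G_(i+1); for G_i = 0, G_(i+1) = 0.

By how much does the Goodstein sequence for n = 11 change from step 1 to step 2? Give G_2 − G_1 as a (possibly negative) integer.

8

G_0=11  [base 3] 3^2 + 2  →[3↦4]→  4^2 + 2 = 18  −1 ⇒ G_1=17
G_1=17  [base 4] 4^2 + 1  →[4↦5]→  5^2 + 1 = 26  −1 ⇒ G_2=25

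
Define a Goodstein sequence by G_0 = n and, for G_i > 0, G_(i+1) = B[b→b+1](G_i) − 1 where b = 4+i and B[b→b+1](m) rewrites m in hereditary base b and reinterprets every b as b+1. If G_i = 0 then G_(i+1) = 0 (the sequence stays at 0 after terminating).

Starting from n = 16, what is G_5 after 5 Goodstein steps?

36

G_0 = 16. HB_4(16) = 4^2. Bump = 25. G_1 = 24.
G_1 = 24. HB_5(24) = 4·5 + 4. Bump = 28. G_2 = 27.
G_2 = 27. HB_6(27) = 4·6 + 3. Bump = 31. G_3 = 30.
G_3 = 30. HB_7(30) = 4·7 + 2. Bump = 34. G_4 = 33.
G_4 = 33. HB_8(33) = 4·8 + 1. Bump = 37. G_5 = 36.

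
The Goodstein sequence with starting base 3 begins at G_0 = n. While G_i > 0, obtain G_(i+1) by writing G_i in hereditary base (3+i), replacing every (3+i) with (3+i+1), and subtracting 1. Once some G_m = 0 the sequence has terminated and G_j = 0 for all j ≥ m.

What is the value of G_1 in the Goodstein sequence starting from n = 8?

G_0=8  [base 3] 2·3 + 2  →[3↦4]→  2·4 + 2 = 10  −1 ⇒ G_1=9
G_1=9  [base 4] 2·4 + 1  →[4↦5]→  2·5 + 1 = 11  −1 ⇒ G_2=10

9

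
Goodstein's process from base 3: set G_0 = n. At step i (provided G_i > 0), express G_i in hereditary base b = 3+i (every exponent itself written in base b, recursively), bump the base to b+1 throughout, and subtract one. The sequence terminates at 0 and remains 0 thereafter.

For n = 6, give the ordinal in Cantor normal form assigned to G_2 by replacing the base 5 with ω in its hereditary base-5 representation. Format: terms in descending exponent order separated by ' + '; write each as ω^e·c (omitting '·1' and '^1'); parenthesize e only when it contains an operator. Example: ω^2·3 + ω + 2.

base 3: 6 = 2·3; at 4: 2·4 = 8; next = 7
base 4: 7 = 4 + 3; at 5: 5 + 3 = 8; next = 7
base 5: 7 = 5 + 2; at 6: 6 + 2 = 8; next = 7

ω + 2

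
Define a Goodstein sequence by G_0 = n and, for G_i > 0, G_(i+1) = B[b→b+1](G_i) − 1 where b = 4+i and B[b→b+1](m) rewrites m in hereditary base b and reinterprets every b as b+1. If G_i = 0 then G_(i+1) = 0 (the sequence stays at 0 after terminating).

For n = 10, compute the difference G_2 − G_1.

[0] 10 ≡ 2·4 + 2 (base 4). Lift 5: 12. −1: 11.
[1] 11 ≡ 2·5 + 1 (base 5). Lift 6: 13. −1: 12.

1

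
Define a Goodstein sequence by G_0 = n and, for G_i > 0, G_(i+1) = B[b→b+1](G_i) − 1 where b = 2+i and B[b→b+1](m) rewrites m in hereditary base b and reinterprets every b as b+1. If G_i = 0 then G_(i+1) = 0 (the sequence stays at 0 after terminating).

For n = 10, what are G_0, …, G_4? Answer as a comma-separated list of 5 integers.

[0] 10 ≡ 2^(2 + 1) + 2 (base 2). Lift 3: 84. −1: 83.
[1] 83 ≡ 3^(3 + 1) + 2 (base 3). Lift 4: 1026. −1: 1025.
[2] 1025 ≡ 4^(4 + 1) + 1 (base 4). Lift 5: 15626. −1: 15625.
[3] 15625 ≡ 5^(5 + 1) (base 5). Lift 6: 279936. −1: 279935.

10, 83, 1025, 15625, 279935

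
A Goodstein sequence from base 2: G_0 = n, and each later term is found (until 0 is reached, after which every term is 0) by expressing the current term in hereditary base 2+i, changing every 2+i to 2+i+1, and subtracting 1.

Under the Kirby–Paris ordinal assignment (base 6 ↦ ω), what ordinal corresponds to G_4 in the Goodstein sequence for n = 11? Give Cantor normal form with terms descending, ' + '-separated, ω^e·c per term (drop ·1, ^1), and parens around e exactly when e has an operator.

11 —HB2→ 2^(2 + 1) + 2 + 1 —bump→ 3^(3 + 1) + 3 + 1 = 85 —(−1)→ 84
84 —HB3→ 3^(3 + 1) + 3 —bump→ 4^(4 + 1) + 4 = 1028 —(−1)→ 1027
1027 —HB4→ 4^(4 + 1) + 3 —bump→ 5^(5 + 1) + 3 = 15628 —(−1)→ 15627
15627 —HB5→ 5^(5 + 1) + 2 —bump→ 6^(6 + 1) + 2 = 279938 —(−1)→ 279937
279937 —HB6→ 6^(6 + 1) + 1 —bump→ 7^(7 + 1) + 1 = 5764802 —(−1)→ 5764801

ω^(ω + 1) + 1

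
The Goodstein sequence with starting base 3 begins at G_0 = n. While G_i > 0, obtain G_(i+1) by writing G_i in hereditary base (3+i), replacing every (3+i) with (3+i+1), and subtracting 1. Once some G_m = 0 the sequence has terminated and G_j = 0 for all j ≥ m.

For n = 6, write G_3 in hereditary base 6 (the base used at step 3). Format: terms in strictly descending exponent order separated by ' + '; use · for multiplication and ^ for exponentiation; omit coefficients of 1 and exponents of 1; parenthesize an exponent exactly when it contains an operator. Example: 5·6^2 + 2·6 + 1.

6 + 1

6 —HB3→ 2·3 —bump→ 2·4 = 8 —(−1)→ 7
7 —HB4→ 4 + 3 —bump→ 5 + 3 = 8 —(−1)→ 7
7 —HB5→ 5 + 2 —bump→ 6 + 2 = 8 —(−1)→ 7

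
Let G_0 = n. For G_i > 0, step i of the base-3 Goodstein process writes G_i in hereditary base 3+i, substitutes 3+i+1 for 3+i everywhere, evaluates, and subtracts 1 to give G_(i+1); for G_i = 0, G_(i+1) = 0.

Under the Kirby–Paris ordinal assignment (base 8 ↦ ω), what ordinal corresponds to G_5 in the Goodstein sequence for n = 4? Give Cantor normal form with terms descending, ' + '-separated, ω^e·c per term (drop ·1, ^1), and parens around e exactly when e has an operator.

1

base 3: 4 = 3 + 1; at 4: 4 + 1 = 5; next = 4
base 4: 4 = 4; at 5: 5 = 5; next = 4
base 5: 4 = 4; at 6: 4 = 4; next = 3
base 6: 3 = 3; at 7: 3 = 3; next = 2
base 7: 2 = 2; at 8: 2 = 2; next = 1
base 8: 1 = 1; at 9: 1 = 1; next = 0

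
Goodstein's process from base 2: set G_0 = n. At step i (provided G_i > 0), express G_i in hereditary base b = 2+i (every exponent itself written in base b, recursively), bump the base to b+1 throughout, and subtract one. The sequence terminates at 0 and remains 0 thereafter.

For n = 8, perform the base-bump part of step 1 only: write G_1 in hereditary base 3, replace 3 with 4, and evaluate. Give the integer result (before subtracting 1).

554

base 2: 8 = 2^(2 + 1); at 3: 3^(3 + 1) = 81; next = 80
base 3: 80 = 2·3^3 + 2·3^2 + 2·3 + 2; at 4: 2·4^4 + 2·4^2 + 2·4 + 2 = 554; next = 553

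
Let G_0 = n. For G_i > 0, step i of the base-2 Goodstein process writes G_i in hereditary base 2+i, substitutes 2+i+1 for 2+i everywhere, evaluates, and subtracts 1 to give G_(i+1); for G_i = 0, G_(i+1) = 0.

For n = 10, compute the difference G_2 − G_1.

(0) 10|_2 = 2^(2 + 1) + 2 ↦ 3^(3 + 1) + 3|_3 = 84 ⇒ 83
(1) 83|_3 = 3^(3 + 1) + 2 ↦ 4^(4 + 1) + 2|_4 = 1026 ⇒ 1025

942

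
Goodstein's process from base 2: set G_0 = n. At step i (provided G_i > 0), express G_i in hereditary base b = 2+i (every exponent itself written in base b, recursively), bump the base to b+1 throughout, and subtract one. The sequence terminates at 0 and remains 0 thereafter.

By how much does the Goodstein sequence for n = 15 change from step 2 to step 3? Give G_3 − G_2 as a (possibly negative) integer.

17469

(0) 15|_2 = 2^(2 + 1) + 2^2 + 2 + 1 ↦ 3^(3 + 1) + 3^3 + 3 + 1|_3 = 112 ⇒ 111
(1) 111|_3 = 3^(3 + 1) + 3^3 + 3 ↦ 4^(4 + 1) + 4^4 + 4|_4 = 1284 ⇒ 1283
(2) 1283|_4 = 4^(4 + 1) + 4^4 + 3 ↦ 5^(5 + 1) + 5^5 + 3|_5 = 18753 ⇒ 18752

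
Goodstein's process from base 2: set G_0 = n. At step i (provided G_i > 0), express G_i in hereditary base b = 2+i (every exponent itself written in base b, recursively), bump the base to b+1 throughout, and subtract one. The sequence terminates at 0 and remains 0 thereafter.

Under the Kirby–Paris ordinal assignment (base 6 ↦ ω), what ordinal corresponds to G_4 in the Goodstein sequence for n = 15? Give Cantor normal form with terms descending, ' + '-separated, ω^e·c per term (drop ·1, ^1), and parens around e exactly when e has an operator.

(0) 15|_2 = 2^(2 + 1) + 2^2 + 2 + 1 ↦ 3^(3 + 1) + 3^3 + 3 + 1|_3 = 112 ⇒ 111
(1) 111|_3 = 3^(3 + 1) + 3^3 + 3 ↦ 4^(4 + 1) + 4^4 + 4|_4 = 1284 ⇒ 1283
(2) 1283|_4 = 4^(4 + 1) + 4^4 + 3 ↦ 5^(5 + 1) + 5^5 + 3|_5 = 18753 ⇒ 18752
(3) 18752|_5 = 5^(5 + 1) + 5^5 + 2 ↦ 6^(6 + 1) + 6^6 + 2|_6 = 326594 ⇒ 326593
(4) 326593|_6 = 6^(6 + 1) + 6^6 + 1 ↦ 7^(7 + 1) + 7^7 + 1|_7 = 6588345 ⇒ 6588344

ω^(ω + 1) + ω^ω + 1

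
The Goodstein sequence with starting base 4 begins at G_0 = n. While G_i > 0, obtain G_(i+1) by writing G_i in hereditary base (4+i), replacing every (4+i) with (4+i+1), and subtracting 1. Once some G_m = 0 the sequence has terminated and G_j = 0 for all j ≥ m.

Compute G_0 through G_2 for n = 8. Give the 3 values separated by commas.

8, 9, 9

(0) 8|_4 = 2·4 ↦ 2·5|_5 = 10 ⇒ 9
(1) 9|_5 = 5 + 4 ↦ 6 + 4|_6 = 10 ⇒ 9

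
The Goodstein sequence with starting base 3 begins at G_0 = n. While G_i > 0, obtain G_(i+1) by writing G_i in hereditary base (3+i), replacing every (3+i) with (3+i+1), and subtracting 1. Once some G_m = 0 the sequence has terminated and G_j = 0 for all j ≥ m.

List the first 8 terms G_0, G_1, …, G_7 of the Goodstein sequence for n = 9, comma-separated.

G_0=9  [base 3] 3^2  →[3↦4]→  4^2 = 16  −1 ⇒ G_1=15
G_1=15  [base 4] 3·4 + 3  →[4↦5]→  3·5 + 3 = 18  −1 ⇒ G_2=17
G_2=17  [base 5] 3·5 + 2  →[5↦6]→  3·6 + 2 = 20  −1 ⇒ G_3=19
G_3=19  [base 6] 3·6 + 1  →[6↦7]→  3·7 + 1 = 22  −1 ⇒ G_4=21
G_4=21  [base 7] 3·7  →[7↦8]→  3·8 = 24  −1 ⇒ G_5=23
G_5=23  [base 8] 2·8 + 7  →[8↦9]→  2·9 + 7 = 25  −1 ⇒ G_6=24
G_6=24  [base 9] 2·9 + 6  →[9↦10]→  2·10 + 6 = 26  −1 ⇒ G_7=25

9, 15, 17, 19, 21, 23, 24, 25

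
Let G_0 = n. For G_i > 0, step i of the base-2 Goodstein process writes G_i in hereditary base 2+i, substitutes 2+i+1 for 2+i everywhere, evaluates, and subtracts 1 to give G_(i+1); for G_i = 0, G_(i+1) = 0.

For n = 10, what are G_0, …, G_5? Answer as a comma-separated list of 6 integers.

(0) 10|_2 = 2^(2 + 1) + 2 ↦ 3^(3 + 1) + 3|_3 = 84 ⇒ 83
(1) 83|_3 = 3^(3 + 1) + 2 ↦ 4^(4 + 1) + 2|_4 = 1026 ⇒ 1025
(2) 1025|_4 = 4^(4 + 1) + 1 ↦ 5^(5 + 1) + 1|_5 = 15626 ⇒ 15625
(3) 15625|_5 = 5^(5 + 1) ↦ 6^(6 + 1)|_6 = 279936 ⇒ 279935
(4) 279935|_6 = 5·6^6 + 5·6^5 + 5·6^4 + 5·6^3 + 5·6^2 + 5·6 + 5 ↦ 5·7^7 + 5·7^5 + 5·7^4 + 5·7^3 + 5·7^2 + 5·7 + 5|_7 = 4215755 ⇒ 4215754

10, 83, 1025, 15625, 279935, 4215754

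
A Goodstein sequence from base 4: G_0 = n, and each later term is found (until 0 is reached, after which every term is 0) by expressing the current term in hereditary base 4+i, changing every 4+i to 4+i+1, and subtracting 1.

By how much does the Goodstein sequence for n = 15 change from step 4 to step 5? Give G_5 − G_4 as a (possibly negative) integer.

1

(0) 15|_4 = 3·4 + 3 ↦ 3·5 + 3|_5 = 18 ⇒ 17
(1) 17|_5 = 3·5 + 2 ↦ 3·6 + 2|_6 = 20 ⇒ 19
(2) 19|_6 = 3·6 + 1 ↦ 3·7 + 1|_7 = 22 ⇒ 21
(3) 21|_7 = 3·7 ↦ 3·8|_8 = 24 ⇒ 23
(4) 23|_8 = 2·8 + 7 ↦ 2·9 + 7|_9 = 25 ⇒ 24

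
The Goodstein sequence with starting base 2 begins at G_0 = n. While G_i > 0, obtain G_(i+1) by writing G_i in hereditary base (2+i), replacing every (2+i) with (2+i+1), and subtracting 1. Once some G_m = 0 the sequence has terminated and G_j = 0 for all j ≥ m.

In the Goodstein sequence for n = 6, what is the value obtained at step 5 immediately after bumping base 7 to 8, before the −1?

G_0 = 6. HB_2(6) = 2^2 + 2. Bump = 30. G_1 = 29.
G_1 = 29. HB_3(29) = 3^3 + 2. Bump = 258. G_2 = 257.
G_2 = 257. HB_4(257) = 4^4 + 1. Bump = 3126. G_3 = 3125.
G_3 = 3125. HB_5(3125) = 5^5. Bump = 46656. G_4 = 46655.
G_4 = 46655. HB_6(46655) = 5·6^5 + 5·6^4 + 5·6^3 + 5·6^2 + 5·6 + 5. Bump = 98040. G_5 = 98039.
G_5 = 98039. HB_7(98039) = 5·7^5 + 5·7^4 + 5·7^3 + 5·7^2 + 5·7 + 4. Bump = 187244. G_6 = 187243.

187244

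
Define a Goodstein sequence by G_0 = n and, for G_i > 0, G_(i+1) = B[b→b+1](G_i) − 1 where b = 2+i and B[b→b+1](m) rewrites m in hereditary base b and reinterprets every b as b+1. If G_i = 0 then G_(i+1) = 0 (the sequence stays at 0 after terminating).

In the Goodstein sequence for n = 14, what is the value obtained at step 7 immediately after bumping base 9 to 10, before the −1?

step 0: 14 = 2^(2 + 1) + 2^2 + 2; sub 3 for 2: 3^(3 + 1) + 3^3 + 3; = 111; G_1 = 111−1 = 110
step 1: 110 = 3^(3 + 1) + 3^3 + 2; sub 4 for 3: 4^(4 + 1) + 4^4 + 2; = 1282; G_2 = 1282−1 = 1281
step 2: 1281 = 4^(4 + 1) + 4^4 + 1; sub 5 for 4: 5^(5 + 1) + 5^5 + 1; = 18751; G_3 = 18751−1 = 18750
step 3: 18750 = 5^(5 + 1) + 5^5; sub 6 for 5: 6^(6 + 1) + 6^6; = 326592; G_4 = 326592−1 = 326591
step 4: 326591 = 6^(6 + 1) + 5·6^5 + 5·6^4 + 5·6^3 + 5·6^2 + 5·6 + 5; sub 7 for 6: 7^(7 + 1) + 5·7^5 + 5·7^4 + 5·7^3 + 5·7^2 + 5·7 + 5; = 5862841; G_5 = 5862841−1 = 5862840
step 5: 5862840 = 7^(7 + 1) + 5·7^5 + 5·7^4 + 5·7^3 + 5·7^2 + 5·7 + 4; sub 8 for 7: 8^(8 + 1) + 5·8^5 + 5·8^4 + 5·8^3 + 5·8^2 + 5·8 + 4; = 134404972; G_6 = 134404972−1 = 134404971
step 6: 134404971 = 8^(8 + 1) + 5·8^5 + 5·8^4 + 5·8^3 + 5·8^2 + 5·8 + 3; sub 9 for 8: 9^(9 + 1) + 5·9^5 + 5·9^4 + 5·9^3 + 5·9^2 + 5·9 + 3; = 3487116549; G_7 = 3487116549−1 = 3487116548

100000555552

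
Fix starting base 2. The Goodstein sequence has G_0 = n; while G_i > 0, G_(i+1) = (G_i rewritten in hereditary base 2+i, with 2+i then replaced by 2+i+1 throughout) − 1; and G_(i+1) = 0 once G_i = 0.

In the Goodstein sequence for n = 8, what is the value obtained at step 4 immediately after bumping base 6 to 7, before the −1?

1647196

(0) 8|_2 = 2^(2 + 1) ↦ 3^(3 + 1)|_3 = 81 ⇒ 80
(1) 80|_3 = 2·3^3 + 2·3^2 + 2·3 + 2 ↦ 2·4^4 + 2·4^2 + 2·4 + 2|_4 = 554 ⇒ 553
(2) 553|_4 = 2·4^4 + 2·4^2 + 2·4 + 1 ↦ 2·5^5 + 2·5^2 + 2·5 + 1|_5 = 6311 ⇒ 6310
(3) 6310|_5 = 2·5^5 + 2·5^2 + 2·5 ↦ 2·6^6 + 2·6^2 + 2·6|_6 = 93396 ⇒ 93395
(4) 93395|_6 = 2·6^6 + 2·6^2 + 6 + 5 ↦ 2·7^7 + 2·7^2 + 7 + 5|_7 = 1647196 ⇒ 1647195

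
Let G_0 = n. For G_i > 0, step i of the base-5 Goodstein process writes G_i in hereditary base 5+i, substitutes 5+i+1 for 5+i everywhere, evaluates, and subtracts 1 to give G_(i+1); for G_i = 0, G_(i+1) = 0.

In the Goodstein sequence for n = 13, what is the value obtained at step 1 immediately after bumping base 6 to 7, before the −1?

16

[0] 13 ≡ 2·5 + 3 (base 5). Lift 6: 15. −1: 14.
[1] 14 ≡ 2·6 + 2 (base 6). Lift 7: 16. −1: 15.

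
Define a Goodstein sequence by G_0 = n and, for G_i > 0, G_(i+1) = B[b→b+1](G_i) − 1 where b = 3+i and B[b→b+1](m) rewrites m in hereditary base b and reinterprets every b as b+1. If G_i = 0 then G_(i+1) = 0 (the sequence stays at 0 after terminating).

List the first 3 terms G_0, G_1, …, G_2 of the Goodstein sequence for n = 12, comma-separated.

G_0 = 12. HB_3(12) = 3^2 + 3. Bump = 20. G_1 = 19.
G_1 = 19. HB_4(19) = 4^2 + 3. Bump = 28. G_2 = 27.

12, 19, 27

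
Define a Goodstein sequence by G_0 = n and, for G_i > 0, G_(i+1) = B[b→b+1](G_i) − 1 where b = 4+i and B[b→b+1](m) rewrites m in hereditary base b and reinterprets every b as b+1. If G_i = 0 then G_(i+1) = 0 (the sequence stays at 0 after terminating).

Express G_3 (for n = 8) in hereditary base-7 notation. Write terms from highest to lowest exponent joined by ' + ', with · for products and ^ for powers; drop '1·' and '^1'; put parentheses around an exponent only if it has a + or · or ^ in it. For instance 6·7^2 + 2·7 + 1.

7 + 2

G_0 = 8. HB_4(8) = 2·4. Bump = 10. G_1 = 9.
G_1 = 9. HB_5(9) = 5 + 4. Bump = 10. G_2 = 9.
G_2 = 9. HB_6(9) = 6 + 3. Bump = 10. G_3 = 9.
G_3 = 9. HB_7(9) = 7 + 2. Bump = 10. G_4 = 9.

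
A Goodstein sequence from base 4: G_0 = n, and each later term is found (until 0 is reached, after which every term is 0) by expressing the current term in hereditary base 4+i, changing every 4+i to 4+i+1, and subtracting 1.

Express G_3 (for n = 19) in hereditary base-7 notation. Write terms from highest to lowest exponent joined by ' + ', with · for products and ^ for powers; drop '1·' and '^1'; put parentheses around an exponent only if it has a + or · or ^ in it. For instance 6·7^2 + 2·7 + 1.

i=0: 19 = 4^2 + 3 (b=4); 4→5: 5^2 + 3 = 28; 28−1 = 27
i=1: 27 = 5^2 + 2 (b=5); 5→6: 6^2 + 2 = 38; 38−1 = 37
i=2: 37 = 6^2 + 1 (b=6); 6→7: 7^2 + 1 = 50; 50−1 = 49
i=3: 49 = 7^2 (b=7); 7→8: 8^2 = 64; 64−1 = 63

7^2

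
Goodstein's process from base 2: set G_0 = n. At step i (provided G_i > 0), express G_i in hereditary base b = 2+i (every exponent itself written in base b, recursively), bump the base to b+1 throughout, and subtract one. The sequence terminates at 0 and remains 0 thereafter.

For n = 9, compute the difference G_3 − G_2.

i=0: 9 = 2^(2 + 1) + 1 (b=2); 2→3: 3^(3 + 1) + 1 = 82; 82−1 = 81
i=1: 81 = 3^(3 + 1) (b=3); 3→4: 4^(4 + 1) = 1024; 1024−1 = 1023
i=2: 1023 = 3·4^4 + 3·4^3 + 3·4^2 + 3·4 + 3 (b=4); 4→5: 3·5^5 + 3·5^3 + 3·5^2 + 3·5 + 3 = 9843; 9843−1 = 9842

8819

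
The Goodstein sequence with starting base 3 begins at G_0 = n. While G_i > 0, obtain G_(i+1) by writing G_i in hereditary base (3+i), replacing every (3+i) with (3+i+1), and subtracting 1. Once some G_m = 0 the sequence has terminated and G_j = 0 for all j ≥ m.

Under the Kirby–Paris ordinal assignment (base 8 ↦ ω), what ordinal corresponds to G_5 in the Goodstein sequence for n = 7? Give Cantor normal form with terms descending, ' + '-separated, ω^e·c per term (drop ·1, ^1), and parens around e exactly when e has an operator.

[0] 7 ≡ 2·3 + 1 (base 3). Lift 4: 9. −1: 8.
[1] 8 ≡ 2·4 (base 4). Lift 5: 10. −1: 9.
[2] 9 ≡ 5 + 4 (base 5). Lift 6: 10. −1: 9.
[3] 9 ≡ 6 + 3 (base 6). Lift 7: 10. −1: 9.
[4] 9 ≡ 7 + 2 (base 7). Lift 8: 10. −1: 9.
[5] 9 ≡ 8 + 1 (base 8). Lift 9: 10. −1: 9.

ω + 1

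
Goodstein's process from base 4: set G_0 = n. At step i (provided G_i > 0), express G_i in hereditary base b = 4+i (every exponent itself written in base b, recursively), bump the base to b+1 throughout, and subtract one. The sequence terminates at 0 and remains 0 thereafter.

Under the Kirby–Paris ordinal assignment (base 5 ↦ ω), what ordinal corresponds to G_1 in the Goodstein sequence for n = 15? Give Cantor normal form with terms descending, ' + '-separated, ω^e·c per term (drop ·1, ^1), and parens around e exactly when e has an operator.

ω·3 + 2

i=0: 15 = 3·4 + 3 (b=4); 4→5: 3·5 + 3 = 18; 18−1 = 17
i=1: 17 = 3·5 + 2 (b=5); 5→6: 3·6 + 2 = 20; 20−1 = 19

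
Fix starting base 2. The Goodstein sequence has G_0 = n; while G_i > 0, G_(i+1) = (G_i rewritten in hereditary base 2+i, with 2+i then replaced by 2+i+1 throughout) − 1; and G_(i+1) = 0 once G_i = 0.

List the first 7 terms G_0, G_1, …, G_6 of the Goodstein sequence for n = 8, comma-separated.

i=0: 8 = 2^(2 + 1) (b=2); 2→3: 3^(3 + 1) = 81; 81−1 = 80
i=1: 80 = 2·3^3 + 2·3^2 + 2·3 + 2 (b=3); 3→4: 2·4^4 + 2·4^2 + 2·4 + 2 = 554; 554−1 = 553
i=2: 553 = 2·4^4 + 2·4^2 + 2·4 + 1 (b=4); 4→5: 2·5^5 + 2·5^2 + 2·5 + 1 = 6311; 6311−1 = 6310
i=3: 6310 = 2·5^5 + 2·5^2 + 2·5 (b=5); 5→6: 2·6^6 + 2·6^2 + 2·6 = 93396; 93396−1 = 93395
i=4: 93395 = 2·6^6 + 2·6^2 + 6 + 5 (b=6); 6→7: 2·7^7 + 2·7^2 + 7 + 5 = 1647196; 1647196−1 = 1647195
i=5: 1647195 = 2·7^7 + 2·7^2 + 7 + 4 (b=7); 7→8: 2·8^8 + 2·8^2 + 8 + 4 = 33554572; 33554572−1 = 33554571

8, 80, 553, 6310, 93395, 1647195, 33554571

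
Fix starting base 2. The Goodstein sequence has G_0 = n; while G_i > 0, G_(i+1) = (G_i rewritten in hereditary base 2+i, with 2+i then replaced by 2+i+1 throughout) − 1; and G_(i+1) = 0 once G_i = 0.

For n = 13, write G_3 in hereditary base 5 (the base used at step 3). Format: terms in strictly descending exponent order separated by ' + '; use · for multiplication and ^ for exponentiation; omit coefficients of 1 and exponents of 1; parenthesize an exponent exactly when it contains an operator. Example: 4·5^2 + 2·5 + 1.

G_0=13  [base 2] 2^(2 + 1) + 2^2 + 1  →[2↦3]→  3^(3 + 1) + 3^3 + 1 = 109  −1 ⇒ G_1=108
G_1=108  [base 3] 3^(3 + 1) + 3^3  →[3↦4]→  4^(4 + 1) + 4^4 = 1280  −1 ⇒ G_2=1279
G_2=1279  [base 4] 4^(4 + 1) + 3·4^3 + 3·4^2 + 3·4 + 3  →[4↦5]→  5^(5 + 1) + 3·5^3 + 3·5^2 + 3·5 + 3 = 16093  −1 ⇒ G_3=16092

5^(5 + 1) + 3·5^3 + 3·5^2 + 3·5 + 2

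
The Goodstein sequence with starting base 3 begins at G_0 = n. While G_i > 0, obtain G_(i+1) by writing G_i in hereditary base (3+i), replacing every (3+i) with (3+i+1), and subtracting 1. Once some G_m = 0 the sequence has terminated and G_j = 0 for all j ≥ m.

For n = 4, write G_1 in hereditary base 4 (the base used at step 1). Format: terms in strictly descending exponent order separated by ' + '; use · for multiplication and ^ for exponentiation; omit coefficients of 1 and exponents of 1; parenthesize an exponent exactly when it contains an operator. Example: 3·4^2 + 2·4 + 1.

4 —HB3→ 3 + 1 —bump→ 4 + 1 = 5 —(−1)→ 4
4 —HB4→ 4 —bump→ 5 = 5 —(−1)→ 4

4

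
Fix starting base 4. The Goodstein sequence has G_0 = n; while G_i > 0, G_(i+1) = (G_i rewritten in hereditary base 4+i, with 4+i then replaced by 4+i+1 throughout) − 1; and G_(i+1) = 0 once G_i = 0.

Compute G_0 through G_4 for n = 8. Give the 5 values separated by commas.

8 —HB4→ 2·4 —bump→ 2·5 = 10 —(−1)→ 9
9 —HB5→ 5 + 4 —bump→ 6 + 4 = 10 —(−1)→ 9
9 —HB6→ 6 + 3 —bump→ 7 + 3 = 10 —(−1)→ 9
9 —HB7→ 7 + 2 —bump→ 8 + 2 = 10 —(−1)→ 9

8, 9, 9, 9, 9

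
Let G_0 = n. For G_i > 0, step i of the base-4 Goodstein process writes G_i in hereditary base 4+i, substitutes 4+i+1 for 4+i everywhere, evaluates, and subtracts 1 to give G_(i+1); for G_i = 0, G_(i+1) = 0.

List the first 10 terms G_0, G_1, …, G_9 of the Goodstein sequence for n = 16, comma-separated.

16 —HB4→ 4^2 —bump→ 5^2 = 25 —(−1)→ 24
24 —HB5→ 4·5 + 4 —bump→ 4·6 + 4 = 28 —(−1)→ 27
27 —HB6→ 4·6 + 3 —bump→ 4·7 + 3 = 31 —(−1)→ 30
30 —HB7→ 4·7 + 2 —bump→ 4·8 + 2 = 34 —(−1)→ 33
33 —HB8→ 4·8 + 1 —bump→ 4·9 + 1 = 37 —(−1)→ 36
36 —HB9→ 4·9 —bump→ 4·10 = 40 —(−1)→ 39
39 —HB10→ 3·10 + 9 —bump→ 3·11 + 9 = 42 —(−1)→ 41
41 —HB11→ 3·11 + 8 —bump→ 3·12 + 8 = 44 —(−1)→ 43
43 —HB12→ 3·12 + 7 —bump→ 3·13 + 7 = 46 —(−1)→ 45

16, 24, 27, 30, 33, 36, 39, 41, 43, 45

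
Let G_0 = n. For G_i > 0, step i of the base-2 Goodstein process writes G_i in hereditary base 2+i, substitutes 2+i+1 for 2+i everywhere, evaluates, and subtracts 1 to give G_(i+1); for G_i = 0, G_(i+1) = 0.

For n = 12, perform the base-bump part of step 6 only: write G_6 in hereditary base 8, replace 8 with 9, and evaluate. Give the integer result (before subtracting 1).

3486784575

i=0: 12 = 2^(2 + 1) + 2^2 (b=2); 2→3: 3^(3 + 1) + 3^3 = 108; 108−1 = 107
i=1: 107 = 3^(3 + 1) + 2·3^2 + 2·3 + 2 (b=3); 3→4: 4^(4 + 1) + 2·4^2 + 2·4 + 2 = 1066; 1066−1 = 1065
i=2: 1065 = 4^(4 + 1) + 2·4^2 + 2·4 + 1 (b=4); 4→5: 5^(5 + 1) + 2·5^2 + 2·5 + 1 = 15686; 15686−1 = 15685
i=3: 15685 = 5^(5 + 1) + 2·5^2 + 2·5 (b=5); 5→6: 6^(6 + 1) + 2·6^2 + 2·6 = 280020; 280020−1 = 280019
i=4: 280019 = 6^(6 + 1) + 2·6^2 + 6 + 5 (b=6); 6→7: 7^(7 + 1) + 2·7^2 + 7 + 5 = 5764911; 5764911−1 = 5764910
i=5: 5764910 = 7^(7 + 1) + 2·7^2 + 7 + 4 (b=7); 7→8: 8^(8 + 1) + 2·8^2 + 8 + 4 = 134217868; 134217868−1 = 134217867
i=6: 134217867 = 8^(8 + 1) + 2·8^2 + 8 + 3 (b=8); 8→9: 9^(9 + 1) + 2·9^2 + 9 + 3 = 3486784575; 3486784575−1 = 3486784574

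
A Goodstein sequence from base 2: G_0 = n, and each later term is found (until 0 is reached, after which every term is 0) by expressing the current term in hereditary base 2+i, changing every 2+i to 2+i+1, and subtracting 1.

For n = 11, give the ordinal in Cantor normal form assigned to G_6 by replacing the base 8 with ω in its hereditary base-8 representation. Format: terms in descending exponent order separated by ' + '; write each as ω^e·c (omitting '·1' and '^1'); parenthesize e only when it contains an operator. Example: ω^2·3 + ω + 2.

ω^ω·7 + ω^7·7 + ω^6·7 + ω^5·7 + ω^4·7 + ω^3·7 + ω^2·7 + ω·7 + 7

base 2: 11 = 2^(2 + 1) + 2 + 1; at 3: 3^(3 + 1) + 3 + 1 = 85; next = 84
base 3: 84 = 3^(3 + 1) + 3; at 4: 4^(4 + 1) + 4 = 1028; next = 1027
base 4: 1027 = 4^(4 + 1) + 3; at 5: 5^(5 + 1) + 3 = 15628; next = 15627
base 5: 15627 = 5^(5 + 1) + 2; at 6: 6^(6 + 1) + 2 = 279938; next = 279937
base 6: 279937 = 6^(6 + 1) + 1; at 7: 7^(7 + 1) + 1 = 5764802; next = 5764801
base 7: 5764801 = 7^(7 + 1); at 8: 8^(8 + 1) = 134217728; next = 134217727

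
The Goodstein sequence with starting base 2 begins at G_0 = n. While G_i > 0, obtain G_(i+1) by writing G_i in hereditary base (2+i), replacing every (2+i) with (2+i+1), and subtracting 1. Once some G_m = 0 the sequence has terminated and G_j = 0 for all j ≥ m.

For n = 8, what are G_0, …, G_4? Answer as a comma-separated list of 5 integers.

8, 80, 553, 6310, 93395

base 2: 8 = 2^(2 + 1); at 3: 3^(3 + 1) = 81; next = 80
base 3: 80 = 2·3^3 + 2·3^2 + 2·3 + 2; at 4: 2·4^4 + 2·4^2 + 2·4 + 2 = 554; next = 553
base 4: 553 = 2·4^4 + 2·4^2 + 2·4 + 1; at 5: 2·5^5 + 2·5^2 + 2·5 + 1 = 6311; next = 6310
base 5: 6310 = 2·5^5 + 2·5^2 + 2·5; at 6: 2·6^6 + 2·6^2 + 2·6 = 93396; next = 93395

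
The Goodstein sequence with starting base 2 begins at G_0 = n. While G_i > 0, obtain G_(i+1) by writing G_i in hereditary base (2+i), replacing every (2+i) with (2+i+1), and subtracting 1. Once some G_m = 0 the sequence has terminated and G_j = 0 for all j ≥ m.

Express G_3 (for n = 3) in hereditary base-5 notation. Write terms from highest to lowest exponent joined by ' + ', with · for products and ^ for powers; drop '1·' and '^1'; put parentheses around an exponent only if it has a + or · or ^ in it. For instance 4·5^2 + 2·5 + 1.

step 0: 3 = 2 + 1; sub 3 for 2: 3 + 1; = 4; G_1 = 4−1 = 3
step 1: 3 = 3; sub 4 for 3: 4; = 4; G_2 = 4−1 = 3
step 2: 3 = 3; sub 5 for 4: 3; = 3; G_3 = 3−1 = 2
step 3: 2 = 2; sub 6 for 5: 2; = 2; G_4 = 2−1 = 1

2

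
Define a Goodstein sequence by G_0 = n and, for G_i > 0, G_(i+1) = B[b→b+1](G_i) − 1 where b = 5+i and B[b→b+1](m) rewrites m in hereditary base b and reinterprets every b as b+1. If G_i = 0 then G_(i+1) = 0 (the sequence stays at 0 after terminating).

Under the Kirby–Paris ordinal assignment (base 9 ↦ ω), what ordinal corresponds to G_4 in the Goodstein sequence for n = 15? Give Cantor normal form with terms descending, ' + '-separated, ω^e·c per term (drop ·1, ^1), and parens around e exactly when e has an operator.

ω·2 + 2

G_0=15  [base 5] 3·5  →[5↦6]→  3·6 = 18  −1 ⇒ G_1=17
G_1=17  [base 6] 2·6 + 5  →[6↦7]→  2·7 + 5 = 19  −1 ⇒ G_2=18
G_2=18  [base 7] 2·7 + 4  →[7↦8]→  2·8 + 4 = 20  −1 ⇒ G_3=19
G_3=19  [base 8] 2·8 + 3  →[8↦9]→  2·9 + 3 = 21  −1 ⇒ G_4=20
G_4=20  [base 9] 2·9 + 2  →[9↦10]→  2·10 + 2 = 22  −1 ⇒ G_5=21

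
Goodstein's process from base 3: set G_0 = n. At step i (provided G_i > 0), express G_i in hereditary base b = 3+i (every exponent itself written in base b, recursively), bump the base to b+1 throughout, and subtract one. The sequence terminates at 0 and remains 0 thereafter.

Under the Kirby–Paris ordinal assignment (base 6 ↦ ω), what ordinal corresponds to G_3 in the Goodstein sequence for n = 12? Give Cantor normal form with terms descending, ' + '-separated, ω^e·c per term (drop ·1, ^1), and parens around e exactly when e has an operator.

ω^2 + 1

[0] 12 ≡ 3^2 + 3 (base 3). Lift 4: 20. −1: 19.
[1] 19 ≡ 4^2 + 3 (base 4). Lift 5: 28. −1: 27.
[2] 27 ≡ 5^2 + 2 (base 5). Lift 6: 38. −1: 37.
[3] 37 ≡ 6^2 + 1 (base 6). Lift 7: 50. −1: 49.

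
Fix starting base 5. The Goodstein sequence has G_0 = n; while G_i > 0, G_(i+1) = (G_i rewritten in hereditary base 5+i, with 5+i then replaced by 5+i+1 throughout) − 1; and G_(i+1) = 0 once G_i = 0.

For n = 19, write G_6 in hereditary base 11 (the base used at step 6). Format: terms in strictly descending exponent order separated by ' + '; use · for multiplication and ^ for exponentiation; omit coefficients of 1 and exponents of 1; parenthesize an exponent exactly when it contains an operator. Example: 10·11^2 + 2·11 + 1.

G_0=19  [base 5] 3·5 + 4  →[5↦6]→  3·6 + 4 = 22  −1 ⇒ G_1=21
G_1=21  [base 6] 3·6 + 3  →[6↦7]→  3·7 + 3 = 24  −1 ⇒ G_2=23
G_2=23  [base 7] 3·7 + 2  →[7↦8]→  3·8 + 2 = 26  −1 ⇒ G_3=25
G_3=25  [base 8] 3·8 + 1  →[8↦9]→  3·9 + 1 = 28  −1 ⇒ G_4=27
G_4=27  [base 9] 3·9  →[9↦10]→  3·10 = 30  −1 ⇒ G_5=29
G_5=29  [base 10] 2·10 + 9  →[10↦11]→  2·11 + 9 = 31  −1 ⇒ G_6=30
G_6=30  [base 11] 2·11 + 8  →[11↦12]→  2·12 + 8 = 32  −1 ⇒ G_7=31

2·11 + 8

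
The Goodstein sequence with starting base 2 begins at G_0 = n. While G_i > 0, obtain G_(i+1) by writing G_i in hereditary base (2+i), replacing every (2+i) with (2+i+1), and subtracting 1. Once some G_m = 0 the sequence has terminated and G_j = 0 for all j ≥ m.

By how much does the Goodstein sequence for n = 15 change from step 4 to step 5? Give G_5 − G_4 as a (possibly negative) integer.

6261751

i=0: 15 = 2^(2 + 1) + 2^2 + 2 + 1 (b=2); 2→3: 3^(3 + 1) + 3^3 + 3 + 1 = 112; 112−1 = 111
i=1: 111 = 3^(3 + 1) + 3^3 + 3 (b=3); 3→4: 4^(4 + 1) + 4^4 + 4 = 1284; 1284−1 = 1283
i=2: 1283 = 4^(4 + 1) + 4^4 + 3 (b=4); 4→5: 5^(5 + 1) + 5^5 + 3 = 18753; 18753−1 = 18752
i=3: 18752 = 5^(5 + 1) + 5^5 + 2 (b=5); 5→6: 6^(6 + 1) + 6^6 + 2 = 326594; 326594−1 = 326593
i=4: 326593 = 6^(6 + 1) + 6^6 + 1 (b=6); 6→7: 7^(7 + 1) + 7^7 + 1 = 6588345; 6588345−1 = 6588344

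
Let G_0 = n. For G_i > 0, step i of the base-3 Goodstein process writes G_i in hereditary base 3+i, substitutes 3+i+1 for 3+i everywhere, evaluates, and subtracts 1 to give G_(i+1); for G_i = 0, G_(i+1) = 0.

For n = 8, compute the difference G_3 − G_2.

1

8 —HB3→ 2·3 + 2 —bump→ 2·4 + 2 = 10 —(−1)→ 9
9 —HB4→ 2·4 + 1 —bump→ 2·5 + 1 = 11 —(−1)→ 10
10 —HB5→ 2·5 —bump→ 2·6 = 12 —(−1)→ 11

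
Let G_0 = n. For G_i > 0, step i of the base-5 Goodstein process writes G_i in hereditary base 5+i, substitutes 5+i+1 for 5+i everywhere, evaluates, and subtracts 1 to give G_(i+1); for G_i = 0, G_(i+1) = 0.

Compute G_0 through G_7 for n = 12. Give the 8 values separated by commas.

12, 13, 14, 15, 15, 15, 15, 15

step 0: 12 = 2·5 + 2; sub 6 for 5: 2·6 + 2; = 14; G_1 = 14−1 = 13
step 1: 13 = 2·6 + 1; sub 7 for 6: 2·7 + 1; = 15; G_2 = 15−1 = 14
step 2: 14 = 2·7; sub 8 for 7: 2·8; = 16; G_3 = 16−1 = 15
step 3: 15 = 8 + 7; sub 9 for 8: 9 + 7; = 16; G_4 = 16−1 = 15
step 4: 15 = 9 + 6; sub 10 for 9: 10 + 6; = 16; G_5 = 16−1 = 15
step 5: 15 = 10 + 5; sub 11 for 10: 11 + 5; = 16; G_6 = 16−1 = 15
step 6: 15 = 11 + 4; sub 12 for 11: 12 + 4; = 16; G_7 = 16−1 = 15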